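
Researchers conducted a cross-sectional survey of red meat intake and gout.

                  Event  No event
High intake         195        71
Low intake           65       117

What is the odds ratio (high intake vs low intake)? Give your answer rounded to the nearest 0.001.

4.944

Cells: a = 195, b = 71, c = 65, d = 117.
OR = (a·d)/(b·c) = (195 × 117) / (71 × 65) = 22815 / 4615 = 4.94366
The odds of gout are about 4.94 times as high in the high intake group.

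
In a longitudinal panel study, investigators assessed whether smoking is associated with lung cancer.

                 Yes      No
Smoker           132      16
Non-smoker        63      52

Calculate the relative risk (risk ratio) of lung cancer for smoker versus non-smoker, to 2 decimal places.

1.63

Cells: a = 132, b = 16, c = 63, d = 52.
Risk in exposed = 132/148 = 0.89189; risk in unexposed = 63/115 = 0.54783.
RR = 0.89189 / 0.54783 = 1.62806
The risk among the exposed is 1.63 times that among the unexposed.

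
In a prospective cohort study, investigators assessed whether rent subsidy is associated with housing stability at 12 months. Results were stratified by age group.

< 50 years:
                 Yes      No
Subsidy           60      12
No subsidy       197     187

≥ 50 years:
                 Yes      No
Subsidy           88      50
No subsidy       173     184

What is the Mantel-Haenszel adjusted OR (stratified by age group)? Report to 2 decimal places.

OR_MH = Σ(aᵢdᵢ/nᵢ) / Σ(bᵢcᵢ/nᵢ), where nᵢ is the stratum total.
Stratum 1 (< 50 years): n = 456; a·d/n = 60·187/456 = 24.6053; b·c/n = 12·197/456 = 5.1842
Stratum 2 (≥ 50 years): n = 495; a·d/n = 88·184/495 = 32.7111; b·c/n = 50·173/495 = 17.4747
OR_MH = (24.6053 + 32.7111) / (5.1842 + 17.4747) = 57.3164 / 22.6590 = 2.52952

2.53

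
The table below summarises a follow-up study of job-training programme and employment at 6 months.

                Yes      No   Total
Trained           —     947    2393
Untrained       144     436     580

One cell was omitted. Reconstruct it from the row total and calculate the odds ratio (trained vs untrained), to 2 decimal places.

The missing cell is in the exposed row: 2393 − 947 = 1446.
So a = 1446, b = 947, c = 144, d = 436.
OR = (a·d)/(b·c) = (1446 × 436) / (947 × 144) = 630456 / 136368 = 4.62320

4.62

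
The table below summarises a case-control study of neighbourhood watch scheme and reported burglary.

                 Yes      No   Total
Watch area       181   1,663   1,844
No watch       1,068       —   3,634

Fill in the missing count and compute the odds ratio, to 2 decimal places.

0.26

The missing cell is in the unexposed row: 3634 − 1068 = 2566.
So a = 181, b = 1663, c = 1068, d = 2566.
OR = (a·d)/(b·c) = (181 × 2566) / (1663 × 1068) = 464446 / 1776084 = 0.26150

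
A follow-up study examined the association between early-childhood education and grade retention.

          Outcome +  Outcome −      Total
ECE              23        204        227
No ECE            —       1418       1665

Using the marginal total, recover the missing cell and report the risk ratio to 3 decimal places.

The missing cell is in the unexposed row: 1665 − 1418 = 247.
So a = 23, b = 204, c = 247, d = 1418.
RR = [a/(a+b)] / [c/(c+d)] = (23/227) / (247/1665) = 0.10132/0.14835 = 0.68300

0.683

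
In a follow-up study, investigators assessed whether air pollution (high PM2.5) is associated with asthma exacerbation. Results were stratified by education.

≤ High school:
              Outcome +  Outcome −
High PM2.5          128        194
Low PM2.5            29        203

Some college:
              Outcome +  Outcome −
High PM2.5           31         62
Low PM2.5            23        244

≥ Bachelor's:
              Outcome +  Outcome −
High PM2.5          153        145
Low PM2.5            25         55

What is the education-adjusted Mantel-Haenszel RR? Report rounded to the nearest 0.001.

RR_MH = Σ(aᵢ·n₀ᵢ/nᵢ) / Σ(cᵢ·n₁ᵢ/nᵢ), with n₁ᵢ = aᵢ+bᵢ (exposed), n₀ᵢ = cᵢ+dᵢ (unexposed), nᵢ = n₁ᵢ+n₀ᵢ.
Stratum 1 (≤ High school): n₁ = 322, n₀ = 232, n = 554; a·n₀/n = 128·232/554 = 53.6029; c·n₁/n = 29·322/554 = 16.8556
Stratum 2 (Some college): n₁ = 93, n₀ = 267, n = 360; a·n₀/n = 31·267/360 = 22.9917; c·n₁/n = 23·93/360 = 5.9417
Stratum 3 (≥ Bachelor's): n₁ = 298, n₀ = 80, n = 378; a·n₀/n = 153·80/378 = 32.3810; c·n₁/n = 25·298/378 = 19.7090
RR_MH = (53.6029 + 22.9917 + 32.3810) / (16.8556 + 5.9417 + 19.7090) = 108.9755 / 42.5063 = 2.56375

2.564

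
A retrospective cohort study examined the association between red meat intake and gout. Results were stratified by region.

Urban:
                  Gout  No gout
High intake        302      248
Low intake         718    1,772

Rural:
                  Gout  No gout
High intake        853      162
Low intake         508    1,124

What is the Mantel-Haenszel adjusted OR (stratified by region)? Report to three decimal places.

6.003

OR_MH = Σ(aᵢdᵢ/nᵢ) / Σ(bᵢcᵢ/nᵢ), where nᵢ is the stratum total.
Stratum 1 (Urban): n = 3040; a·d/n = 302·1772/3040 = 176.0342; b·c/n = 248·718/3040 = 58.5737
Stratum 2 (Rural): n = 2647; a·d/n = 853·1124/2647 = 362.2108; b·c/n = 162·508/2647 = 31.0903
OR_MH = (176.0342 + 362.2108) / (58.5737 + 31.0903) = 538.2450 / 89.6640 = 6.00291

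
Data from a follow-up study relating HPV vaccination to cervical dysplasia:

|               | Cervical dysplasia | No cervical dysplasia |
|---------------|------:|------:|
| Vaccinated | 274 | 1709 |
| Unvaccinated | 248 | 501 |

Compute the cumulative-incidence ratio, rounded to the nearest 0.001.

Cells: a = 274, b = 1709, c = 248, d = 501.
Risk in exposed = 274/1983 = 0.13817; risk in unexposed = 248/749 = 0.33111.
RR = 0.13817 / 0.33111 = 0.41731
The risk is 58% lower among the exposed than among the unexposed.

0.417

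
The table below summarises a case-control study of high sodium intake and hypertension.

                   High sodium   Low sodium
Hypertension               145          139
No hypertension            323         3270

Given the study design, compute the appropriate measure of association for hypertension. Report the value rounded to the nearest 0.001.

10.561

Reading the table with exposure as columns: a = 145 (High sodium, case), b = 323 (High sodium, non-case), c = 139 (Low sodium, case), d = 3270.
This is a case-control study: participants were sampled on outcome status, so risks in the source population cannot be estimated directly — relative risk is not valid here. The odds ratio is the appropriate measure.
OR = (a·d)/(b·c) = (145 × 3270) / (323 × 139) = 474150 / 44897 = 10.56084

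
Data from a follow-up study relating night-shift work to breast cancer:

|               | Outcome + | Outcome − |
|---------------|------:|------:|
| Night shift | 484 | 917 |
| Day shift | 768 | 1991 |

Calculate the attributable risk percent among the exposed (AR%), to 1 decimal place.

19.4

Cells: a = 484, b = 917, c = 768, d = 1991.
Risk in exposed = 484/1401 = 0.34547; risk in unexposed = 768/2759 = 0.27836.
RR = 0.34547/0.27836 = 1.24107
AR% = (RR − 1)/RR × 100 = (1.24107 − 1)/1.24107 × 100 = 19.4246%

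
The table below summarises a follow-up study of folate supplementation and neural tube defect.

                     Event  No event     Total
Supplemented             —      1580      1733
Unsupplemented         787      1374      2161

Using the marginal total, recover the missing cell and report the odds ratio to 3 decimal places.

The missing cell is in the exposed row: 1733 − 1580 = 153.
So a = 153, b = 1580, c = 787, d = 1374.
OR = (a·d)/(b·c) = (153 × 1374) / (1580 × 787) = 210222 / 1243460 = 0.16906

0.169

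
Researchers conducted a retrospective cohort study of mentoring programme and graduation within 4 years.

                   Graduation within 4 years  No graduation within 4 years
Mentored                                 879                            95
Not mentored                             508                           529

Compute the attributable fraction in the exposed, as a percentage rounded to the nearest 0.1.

45.7

Cells: a = 879, b = 95, c = 508, d = 529.
Risk in exposed = 879/974 = 0.90246; risk in unexposed = 508/1037 = 0.48987.
RR = 0.90246/0.48987 = 1.84223
AR% = (RR − 1)/RR × 100 = (1.84223 − 1)/1.84223 × 100 = 45.7181%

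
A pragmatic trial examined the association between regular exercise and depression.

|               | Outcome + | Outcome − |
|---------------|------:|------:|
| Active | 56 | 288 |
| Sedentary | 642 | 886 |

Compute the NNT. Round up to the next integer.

4

Risk in treated group = 56/344 = 0.16279; risk in control = 642/1528 = 0.42016.
Absolute risk reduction = 0.42016 − 0.16279 = 0.25737
NNT = 1 / ARR = 1 / 0.25737 = 3.886 → round up → 4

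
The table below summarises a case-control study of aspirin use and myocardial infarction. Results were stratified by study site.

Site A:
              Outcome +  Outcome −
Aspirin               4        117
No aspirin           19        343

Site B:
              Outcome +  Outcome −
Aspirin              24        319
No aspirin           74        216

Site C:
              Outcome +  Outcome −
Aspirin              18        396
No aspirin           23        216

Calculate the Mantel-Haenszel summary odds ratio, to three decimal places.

OR_MH = Σ(aᵢdᵢ/nᵢ) / Σ(bᵢcᵢ/nᵢ), where nᵢ is the stratum total.
Stratum 1 (Site A): n = 483; a·d/n = 4·343/483 = 2.8406; b·c/n = 117·19/483 = 4.6025
Stratum 2 (Site B): n = 633; a·d/n = 24·216/633 = 8.1896; b·c/n = 319·74/633 = 37.2923
Stratum 3 (Site C): n = 653; a·d/n = 18·216/653 = 5.9541; b·c/n = 396·23/653 = 13.9479
OR_MH = (2.8406 + 8.1896 + 5.9541) / (4.6025 + 37.2923 + 13.9479) = 16.9842 / 55.8427 = 0.30414

0.304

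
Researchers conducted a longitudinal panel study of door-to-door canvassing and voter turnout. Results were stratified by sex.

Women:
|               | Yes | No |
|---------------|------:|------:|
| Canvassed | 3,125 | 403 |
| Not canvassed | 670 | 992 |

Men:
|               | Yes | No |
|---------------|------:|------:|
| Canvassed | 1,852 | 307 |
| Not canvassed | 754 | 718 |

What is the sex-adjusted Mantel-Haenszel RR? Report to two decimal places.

RR_MH = Σ(aᵢ·n₀ᵢ/nᵢ) / Σ(cᵢ·n₁ᵢ/nᵢ), with n₁ᵢ = aᵢ+bᵢ (exposed), n₀ᵢ = cᵢ+dᵢ (unexposed), nᵢ = n₁ᵢ+n₀ᵢ.
Stratum 1 (Women): n₁ = 3528, n₀ = 1662, n = 5190; a·n₀/n = 3125·1662/5190 = 1000.7225; c·n₁/n = 670·3528/5190 = 455.4451
Stratum 2 (Men): n₁ = 2159, n₀ = 1472, n = 3631; a·n₀/n = 1852·1472/3631 = 750.7970; c·n₁/n = 754·2159/3631 = 448.3299
RR_MH = (1000.7225 + 750.7970) / (455.4451 + 448.3299) = 1751.5196 / 903.7750 = 1.93800

1.94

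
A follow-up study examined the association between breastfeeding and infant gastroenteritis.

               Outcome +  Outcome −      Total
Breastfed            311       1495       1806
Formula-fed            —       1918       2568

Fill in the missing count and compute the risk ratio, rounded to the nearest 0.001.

The missing cell is in the unexposed row: 2568 − 1918 = 650.
So a = 311, b = 1495, c = 650, d = 1918.
RR = [a/(a+b)] / [c/(c+d)] = (311/1806) / (650/2568) = 0.17220/0.25312 = 0.68034

0.680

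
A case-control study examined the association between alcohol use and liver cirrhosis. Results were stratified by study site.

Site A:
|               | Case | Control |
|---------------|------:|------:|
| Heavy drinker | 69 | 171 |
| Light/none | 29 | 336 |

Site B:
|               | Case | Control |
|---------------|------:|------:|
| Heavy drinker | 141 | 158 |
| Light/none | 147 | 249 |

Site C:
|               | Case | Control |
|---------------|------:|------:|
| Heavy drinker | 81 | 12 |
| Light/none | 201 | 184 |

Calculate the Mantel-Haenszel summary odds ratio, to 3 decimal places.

2.572

OR_MH = Σ(aᵢdᵢ/nᵢ) / Σ(bᵢcᵢ/nᵢ), where nᵢ is the stratum total.
Stratum 1 (Site A): n = 605; a·d/n = 69·336/605 = 38.3207; b·c/n = 171·29/605 = 8.1967
Stratum 2 (Site B): n = 695; a·d/n = 141·249/695 = 50.5165; b·c/n = 158·147/695 = 33.4187
Stratum 3 (Site C): n = 478; a·d/n = 81·184/478 = 31.1799; b·c/n = 12·201/478 = 5.0460
OR_MH = (38.3207 + 50.5165 + 31.1799) / (8.1967 + 33.4187 + 5.0460) = 120.0171 / 46.6614 = 2.57208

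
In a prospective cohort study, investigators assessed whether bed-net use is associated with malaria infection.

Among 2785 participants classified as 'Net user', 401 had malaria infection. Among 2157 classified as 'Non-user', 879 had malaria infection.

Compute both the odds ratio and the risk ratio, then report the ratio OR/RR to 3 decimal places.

0.692

From the description: a = 401, b = 2384, c = 879, d = 1278.
OR = (401·1278)/(2384·879) = 512478/2095536 = 0.24456
Risk in exposed = 401/2785 = 0.14399; risk in unexposed = 879/2157 = 0.40751; RR = 0.35333
OR/RR = 0.24456 / 0.35333 = 0.69215
The outcome is not rare, so the OR lies further from 1 than the RR.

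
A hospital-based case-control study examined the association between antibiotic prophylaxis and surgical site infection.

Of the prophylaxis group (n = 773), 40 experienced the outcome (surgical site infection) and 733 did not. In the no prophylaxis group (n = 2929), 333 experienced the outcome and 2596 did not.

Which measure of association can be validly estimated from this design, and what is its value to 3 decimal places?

0.425

From the description: a = 40, b = 733, c = 333, d = 2596.
This is a hospital-based case-control study: participants were sampled on outcome status, so risks in the source population cannot be estimated directly — relative risk is not valid here. The odds ratio is the appropriate measure.
OR = (a·d)/(b·c) = (40 × 2596) / (733 × 333) = 103840 / 244089 = 0.42542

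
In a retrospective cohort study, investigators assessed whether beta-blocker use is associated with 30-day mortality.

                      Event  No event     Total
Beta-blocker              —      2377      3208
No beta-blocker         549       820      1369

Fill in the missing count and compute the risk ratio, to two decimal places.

The missing cell is in the exposed row: 3208 − 2377 = 831.
So a = 831, b = 2377, c = 549, d = 820.
RR = [a/(a+b)] / [c/(c+d)] = (831/3208) / (549/1369) = 0.25904/0.40102 = 0.64595

0.65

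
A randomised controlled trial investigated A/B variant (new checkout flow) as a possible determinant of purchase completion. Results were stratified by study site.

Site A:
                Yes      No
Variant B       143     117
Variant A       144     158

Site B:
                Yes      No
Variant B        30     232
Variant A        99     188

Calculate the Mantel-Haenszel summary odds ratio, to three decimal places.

OR_MH = Σ(aᵢdᵢ/nᵢ) / Σ(bᵢcᵢ/nᵢ), where nᵢ is the stratum total.
Stratum 1 (Site A): n = 562; a·d/n = 143·158/562 = 40.2028; b·c/n = 117·144/562 = 29.9786
Stratum 2 (Site B): n = 549; a·d/n = 30·188/549 = 10.2732; b·c/n = 232·99/549 = 41.8361
OR_MH = (40.2028 + 10.2732) / (29.9786 + 41.8361) = 50.4761 / 71.8147 = 0.70287

0.703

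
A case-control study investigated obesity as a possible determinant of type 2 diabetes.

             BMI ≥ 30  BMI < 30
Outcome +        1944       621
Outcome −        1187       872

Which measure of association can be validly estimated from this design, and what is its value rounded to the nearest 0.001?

Reading the table with exposure as columns: a = 1944 (BMI ≥ 30, case), b = 1187 (BMI ≥ 30, non-case), c = 621 (BMI < 30, case), d = 872.
This is a case-control study: participants were sampled on outcome status, so risks in the source population cannot be estimated directly — relative risk is not valid here. The odds ratio is the appropriate measure.
OR = (a·d)/(b·c) = (1944 × 872) / (1187 × 621) = 1695168 / 737127 = 2.29970

2.300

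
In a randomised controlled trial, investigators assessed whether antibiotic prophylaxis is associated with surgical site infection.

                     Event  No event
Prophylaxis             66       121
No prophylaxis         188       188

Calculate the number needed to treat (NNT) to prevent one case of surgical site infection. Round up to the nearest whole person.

7

Risk in treated group = 66/187 = 0.35294; risk in control = 188/376 = 0.50000.
Absolute risk reduction = 0.50000 − 0.35294 = 0.14706
NNT = 1 / ARR = 1 / 0.14706 = 6.800 → round up → 7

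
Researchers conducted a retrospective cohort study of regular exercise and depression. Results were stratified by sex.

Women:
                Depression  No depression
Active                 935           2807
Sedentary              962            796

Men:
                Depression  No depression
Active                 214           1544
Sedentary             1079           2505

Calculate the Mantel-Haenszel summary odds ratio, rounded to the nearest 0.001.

0.294

OR_MH = Σ(aᵢdᵢ/nᵢ) / Σ(bᵢcᵢ/nᵢ), where nᵢ is the stratum total.
Stratum 1 (Women): n = 5500; a·d/n = 935·796/5500 = 135.3200; b·c/n = 2807·962/5500 = 490.9698
Stratum 2 (Men): n = 5342; a·d/n = 214·2505/5342 = 100.3501; b·c/n = 1544·1079/5342 = 311.8637
OR_MH = (135.3200 + 100.3501) / (490.9698 + 311.8637) = 235.6701 / 802.8335 = 0.29355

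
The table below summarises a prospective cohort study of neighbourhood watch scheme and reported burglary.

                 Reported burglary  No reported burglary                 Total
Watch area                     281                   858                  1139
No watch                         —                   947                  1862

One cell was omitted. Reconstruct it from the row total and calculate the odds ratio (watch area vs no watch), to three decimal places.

The missing cell is in the unexposed row: 1862 − 947 = 915.
So a = 281, b = 858, c = 915, d = 947.
OR = (a·d)/(b·c) = (281 × 947) / (858 × 915) = 266107 / 785070 = 0.33896

0.339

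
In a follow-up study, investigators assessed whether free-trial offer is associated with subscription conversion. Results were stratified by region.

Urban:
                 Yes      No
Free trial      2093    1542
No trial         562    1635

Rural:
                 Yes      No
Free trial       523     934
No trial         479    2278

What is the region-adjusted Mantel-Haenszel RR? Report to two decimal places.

RR_MH = Σ(aᵢ·n₀ᵢ/nᵢ) / Σ(cᵢ·n₁ᵢ/nᵢ), with n₁ᵢ = aᵢ+bᵢ (exposed), n₀ᵢ = cᵢ+dᵢ (unexposed), nᵢ = n₁ᵢ+n₀ᵢ.
Stratum 1 (Urban): n₁ = 3635, n₀ = 2197, n = 5832; a·n₀/n = 2093·2197/5832 = 788.4638; c·n₁/n = 562·3635/5832 = 350.2864
Stratum 2 (Rural): n₁ = 1457, n₀ = 2757, n = 4214; a·n₀/n = 523·2757/4214 = 342.1716; c·n₁/n = 479·1457/4214 = 165.6153
RR_MH = (788.4638 + 342.1716) / (350.2864 + 165.6153) = 1130.6354 / 515.9017 = 2.19157

2.19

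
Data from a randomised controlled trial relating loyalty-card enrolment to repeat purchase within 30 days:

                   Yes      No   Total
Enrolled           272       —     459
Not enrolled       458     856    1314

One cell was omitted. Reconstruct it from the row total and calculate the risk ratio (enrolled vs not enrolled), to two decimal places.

The missing cell is in the exposed row: 459 − 272 = 187.
So a = 272, b = 187, c = 458, d = 856.
RR = [a/(a+b)] / [c/(c+d)] = (272/459) / (458/1314) = 0.59259/0.34855 = 1.70015

1.70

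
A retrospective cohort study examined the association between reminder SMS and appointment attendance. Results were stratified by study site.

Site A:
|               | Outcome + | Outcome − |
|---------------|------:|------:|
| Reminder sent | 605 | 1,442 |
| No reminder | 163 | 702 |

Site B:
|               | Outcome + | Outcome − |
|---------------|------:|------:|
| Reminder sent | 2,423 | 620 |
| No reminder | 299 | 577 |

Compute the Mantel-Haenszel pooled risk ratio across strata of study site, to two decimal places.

RR_MH = Σ(aᵢ·n₀ᵢ/nᵢ) / Σ(cᵢ·n₁ᵢ/nᵢ), with n₁ᵢ = aᵢ+bᵢ (exposed), n₀ᵢ = cᵢ+dᵢ (unexposed), nᵢ = n₁ᵢ+n₀ᵢ.
Stratum 1 (Site A): n₁ = 2047, n₀ = 865, n = 2912; a·n₀/n = 605·865/2912 = 179.7133; c·n₁/n = 163·2047/2912 = 114.5814
Stratum 2 (Site B): n₁ = 3043, n₀ = 876, n = 3919; a·n₀/n = 2423·876/3919 = 541.6045; c·n₁/n = 299·3043/3919 = 232.1656
RR_MH = (179.7133 + 541.6045) / (114.5814 + 232.1656) = 721.3177 / 346.7470 = 2.08024

2.08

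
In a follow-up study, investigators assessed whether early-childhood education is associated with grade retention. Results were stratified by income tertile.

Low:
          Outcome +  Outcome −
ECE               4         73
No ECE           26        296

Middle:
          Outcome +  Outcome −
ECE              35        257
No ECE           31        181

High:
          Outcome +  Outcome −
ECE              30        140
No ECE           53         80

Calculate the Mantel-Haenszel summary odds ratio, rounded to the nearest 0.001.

OR_MH = Σ(aᵢdᵢ/nᵢ) / Σ(bᵢcᵢ/nᵢ), where nᵢ is the stratum total.
Stratum 1 (Low): n = 399; a·d/n = 4·296/399 = 2.9674; b·c/n = 73·26/399 = 4.7569
Stratum 2 (Middle): n = 504; a·d/n = 35·181/504 = 12.5694; b·c/n = 257·31/504 = 15.8075
Stratum 3 (High): n = 303; a·d/n = 30·80/303 = 7.9208; b·c/n = 140·53/303 = 24.4884
OR_MH = (2.9674 + 12.5694 + 7.9208) / (4.7569 + 15.8075 + 24.4884) = 23.4577 / 45.0529 = 0.52067

0.521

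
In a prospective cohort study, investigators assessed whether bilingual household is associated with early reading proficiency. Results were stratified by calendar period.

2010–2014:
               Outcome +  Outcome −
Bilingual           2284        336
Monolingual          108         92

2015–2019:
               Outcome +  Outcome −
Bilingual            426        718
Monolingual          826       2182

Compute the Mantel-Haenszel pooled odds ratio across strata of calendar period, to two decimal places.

1.92

OR_MH = Σ(aᵢdᵢ/nᵢ) / Σ(bᵢcᵢ/nᵢ), where nᵢ is the stratum total.
Stratum 1 (2010–2014): n = 2820; a·d/n = 2284·92/2820 = 74.5135; b·c/n = 336·108/2820 = 12.8681
Stratum 2 (2015–2019): n = 4152; a·d/n = 426·2182/4152 = 223.8757; b·c/n = 718·826/4152 = 142.8391
OR_MH = (74.5135 + 223.8757) / (12.8681 + 142.8391) = 298.3892 / 155.7072 = 1.91635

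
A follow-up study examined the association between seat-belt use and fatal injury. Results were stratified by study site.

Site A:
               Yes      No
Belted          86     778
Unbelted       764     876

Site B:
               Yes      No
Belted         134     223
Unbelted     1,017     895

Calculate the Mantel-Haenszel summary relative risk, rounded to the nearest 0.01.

RR_MH = Σ(aᵢ·n₀ᵢ/nᵢ) / Σ(cᵢ·n₁ᵢ/nᵢ), with n₁ᵢ = aᵢ+bᵢ (exposed), n₀ᵢ = cᵢ+dᵢ (unexposed), nᵢ = n₁ᵢ+n₀ᵢ.
Stratum 1 (Site A): n₁ = 864, n₀ = 1640, n = 2504; a·n₀/n = 86·1640/2504 = 56.3259; c·n₁/n = 764·864/2504 = 263.6166
Stratum 2 (Site B): n₁ = 357, n₀ = 1912, n = 2269; a·n₀/n = 134·1912/2269 = 112.9167; c·n₁/n = 1017·357/2269 = 160.0128
RR_MH = (56.3259 + 112.9167) / (263.6166 + 160.0128) = 169.2426 / 423.6294 = 0.39951

0.40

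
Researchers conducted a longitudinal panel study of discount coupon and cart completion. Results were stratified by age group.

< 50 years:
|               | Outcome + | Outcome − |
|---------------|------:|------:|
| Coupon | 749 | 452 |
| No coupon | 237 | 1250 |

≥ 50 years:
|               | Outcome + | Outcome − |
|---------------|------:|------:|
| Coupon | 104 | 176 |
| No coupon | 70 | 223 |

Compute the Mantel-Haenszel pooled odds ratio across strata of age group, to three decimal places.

OR_MH = Σ(aᵢdᵢ/nᵢ) / Σ(bᵢcᵢ/nᵢ), where nᵢ is the stratum total.
Stratum 1 (< 50 years): n = 2688; a·d/n = 749·1250/2688 = 348.3073; b·c/n = 452·237/2688 = 39.8527
Stratum 2 (≥ 50 years): n = 573; a·d/n = 104·223/573 = 40.4747; b·c/n = 176·70/573 = 21.5009
OR_MH = (348.3073 + 40.4747) / (39.8527 + 21.5009) = 388.7820 / 61.3536 = 6.33675

6.337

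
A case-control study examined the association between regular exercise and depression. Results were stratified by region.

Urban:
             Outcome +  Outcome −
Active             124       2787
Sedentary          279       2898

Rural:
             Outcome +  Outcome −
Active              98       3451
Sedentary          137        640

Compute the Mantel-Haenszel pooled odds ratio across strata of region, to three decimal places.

0.310

OR_MH = Σ(aᵢdᵢ/nᵢ) / Σ(bᵢcᵢ/nᵢ), where nᵢ is the stratum total.
Stratum 1 (Urban): n = 6088; a·d/n = 124·2898/6088 = 59.0263; b·c/n = 2787·279/6088 = 127.7222
Stratum 2 (Rural): n = 4326; a·d/n = 98·640/4326 = 14.4984; b·c/n = 3451·137/4326 = 109.2896
OR_MH = (59.0263 + 14.4984) / (127.7222 + 109.2896) = 73.5247 / 237.0119 = 0.31022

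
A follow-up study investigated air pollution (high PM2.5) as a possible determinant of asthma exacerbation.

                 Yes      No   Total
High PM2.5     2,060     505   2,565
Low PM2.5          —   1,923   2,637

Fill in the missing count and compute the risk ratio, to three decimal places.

The missing cell is in the unexposed row: 2637 − 1923 = 714.
So a = 2060, b = 505, c = 714, d = 1923.
RR = [a/(a+b)] / [c/(c+d)] = (2060/2565) / (714/2637) = 0.80312/0.27076 = 2.96614

2.966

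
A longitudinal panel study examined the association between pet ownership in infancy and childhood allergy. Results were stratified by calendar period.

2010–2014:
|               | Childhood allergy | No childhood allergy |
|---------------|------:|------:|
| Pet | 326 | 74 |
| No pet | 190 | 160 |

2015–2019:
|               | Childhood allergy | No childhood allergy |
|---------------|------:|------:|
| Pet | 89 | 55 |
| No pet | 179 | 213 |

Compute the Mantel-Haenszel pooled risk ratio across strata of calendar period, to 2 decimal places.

RR_MH = Σ(aᵢ·n₀ᵢ/nᵢ) / Σ(cᵢ·n₁ᵢ/nᵢ), with n₁ᵢ = aᵢ+bᵢ (exposed), n₀ᵢ = cᵢ+dᵢ (unexposed), nᵢ = n₁ᵢ+n₀ᵢ.
Stratum 1 (2010–2014): n₁ = 400, n₀ = 350, n = 750; a·n₀/n = 326·350/750 = 152.1333; c·n₁/n = 190·400/750 = 101.3333
Stratum 2 (2015–2019): n₁ = 144, n₀ = 392, n = 536; a·n₀/n = 89·392/536 = 65.0896; c·n₁/n = 179·144/536 = 48.0896
RR_MH = (152.1333 + 65.0896) / (101.3333 + 48.0896) = 217.2229 / 149.4229 = 1.45375

1.45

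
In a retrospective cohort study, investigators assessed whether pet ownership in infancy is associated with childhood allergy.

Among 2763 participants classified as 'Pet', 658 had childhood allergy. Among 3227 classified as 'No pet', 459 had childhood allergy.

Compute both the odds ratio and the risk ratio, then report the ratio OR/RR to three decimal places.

From the description: a = 658, b = 2105, c = 459, d = 2768.
OR = (658·2768)/(2105·459) = 1821344/966195 = 1.88507
Risk in exposed = 658/2763 = 0.23815; risk in unexposed = 459/3227 = 0.14224; RR = 1.67429
OR/RR = 1.88507 / 1.67429 = 1.12589
The outcome is not rare, so the OR lies further from 1 than the RR.

1.126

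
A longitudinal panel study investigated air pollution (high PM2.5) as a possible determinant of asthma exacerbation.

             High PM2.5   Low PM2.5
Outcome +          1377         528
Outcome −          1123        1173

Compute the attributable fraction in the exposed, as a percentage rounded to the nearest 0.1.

Reading the table with exposure as columns: a = 1377 (High PM2.5, case), b = 1123 (High PM2.5, non-case), c = 528 (Low PM2.5, case), d = 1173.
Risk in exposed = 1377/2500 = 0.55080; risk in unexposed = 528/1701 = 0.31041.
RR = 0.55080/0.31041 = 1.77445
AR% = (RR − 1)/RR × 100 = (1.77445 − 1)/1.77445 × 100 = 43.6446%

43.6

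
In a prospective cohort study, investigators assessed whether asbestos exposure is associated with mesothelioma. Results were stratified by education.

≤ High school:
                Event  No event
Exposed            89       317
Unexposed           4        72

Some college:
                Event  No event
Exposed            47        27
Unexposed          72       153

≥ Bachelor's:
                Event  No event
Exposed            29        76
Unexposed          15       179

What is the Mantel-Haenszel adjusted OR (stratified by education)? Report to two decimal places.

4.23

OR_MH = Σ(aᵢdᵢ/nᵢ) / Σ(bᵢcᵢ/nᵢ), where nᵢ is the stratum total.
Stratum 1 (≤ High school): n = 482; a·d/n = 89·72/482 = 13.2946; b·c/n = 317·4/482 = 2.6307
Stratum 2 (Some college): n = 299; a·d/n = 47·153/299 = 24.0502; b·c/n = 27·72/299 = 6.5017
Stratum 3 (≥ Bachelor's): n = 299; a·d/n = 29·179/299 = 17.3612; b·c/n = 76·15/299 = 3.8127
OR_MH = (13.2946 + 24.0502 + 17.3612) / (2.6307 + 6.5017 + 3.8127) = 54.7060 / 12.9451 = 4.22600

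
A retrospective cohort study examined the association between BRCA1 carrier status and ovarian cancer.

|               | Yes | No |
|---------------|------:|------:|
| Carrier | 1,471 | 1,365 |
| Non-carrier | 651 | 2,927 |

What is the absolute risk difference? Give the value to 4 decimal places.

Cells: a = 1471, b = 1365, c = 651, d = 2927.
Risk in exposed = 1471/2836 = 0.518688; risk in unexposed = 651/3578 = 0.181945.
Risk difference = 0.518688 − 0.181945 = 0.336743

0.3367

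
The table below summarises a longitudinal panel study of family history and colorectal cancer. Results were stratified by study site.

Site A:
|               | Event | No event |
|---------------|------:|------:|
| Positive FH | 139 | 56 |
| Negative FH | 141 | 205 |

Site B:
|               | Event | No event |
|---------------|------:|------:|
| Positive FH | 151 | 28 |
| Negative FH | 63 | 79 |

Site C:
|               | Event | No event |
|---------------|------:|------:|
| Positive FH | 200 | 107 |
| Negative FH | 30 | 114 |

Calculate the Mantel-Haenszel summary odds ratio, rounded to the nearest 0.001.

OR_MH = Σ(aᵢdᵢ/nᵢ) / Σ(bᵢcᵢ/nᵢ), where nᵢ is the stratum total.
Stratum 1 (Site A): n = 541; a·d/n = 139·205/541 = 52.6710; b·c/n = 56·141/541 = 14.5952
Stratum 2 (Site B): n = 321; a·d/n = 151·79/321 = 37.1620; b·c/n = 28·63/321 = 5.4953
Stratum 3 (Site C): n = 451; a·d/n = 200·114/451 = 50.5543; b·c/n = 107·30/451 = 7.1175
OR_MH = (52.6710 + 37.1620 + 50.5543) / (14.5952 + 5.4953 + 7.1175) = 140.3873 / 27.2080 = 5.15977

5.160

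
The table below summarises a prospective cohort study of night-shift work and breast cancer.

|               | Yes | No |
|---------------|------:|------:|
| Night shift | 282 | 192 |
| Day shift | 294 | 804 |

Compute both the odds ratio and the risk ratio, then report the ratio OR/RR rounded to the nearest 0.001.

Cells: a = 282, b = 192, c = 294, d = 804.
OR = (282·804)/(192·294) = 226728/56448 = 4.01658
Risk in exposed = 282/474 = 0.59494; risk in unexposed = 294/1098 = 0.26776; RR = 2.22191
OR/RR = 4.01658 / 2.22191 = 1.80772
The outcome is not rare, so the OR lies further from 1 than the RR.

1.808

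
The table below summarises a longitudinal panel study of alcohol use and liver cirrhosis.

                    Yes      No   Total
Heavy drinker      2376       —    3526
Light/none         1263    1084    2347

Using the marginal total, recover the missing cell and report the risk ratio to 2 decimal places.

The missing cell is in the exposed row: 3526 − 2376 = 1150.
So a = 2376, b = 1150, c = 1263, d = 1084.
RR = [a/(a+b)] / [c/(c+d)] = (2376/3526) / (1263/2347) = 0.67385/0.53813 = 1.25220

1.25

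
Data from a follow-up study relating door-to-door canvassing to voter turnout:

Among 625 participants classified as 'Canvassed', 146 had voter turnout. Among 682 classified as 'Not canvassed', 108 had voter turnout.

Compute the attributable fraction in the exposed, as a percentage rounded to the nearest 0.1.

32.2

From the description: a = 146, b = 479, c = 108, d = 574.
Risk in exposed = 146/625 = 0.23360; risk in unexposed = 108/682 = 0.15836.
RR = 0.23360/0.15836 = 1.47514
AR% = (RR − 1)/RR × 100 = (1.47514 − 1)/1.47514 × 100 = 32.2099%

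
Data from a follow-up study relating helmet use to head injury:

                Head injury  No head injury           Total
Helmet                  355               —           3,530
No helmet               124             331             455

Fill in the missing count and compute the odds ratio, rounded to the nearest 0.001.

The missing cell is in the exposed row: 3530 − 355 = 3175.
So a = 355, b = 3175, c = 124, d = 331.
OR = (a·d)/(b·c) = (355 × 331) / (3175 × 124) = 117505 / 393700 = 0.29846

0.298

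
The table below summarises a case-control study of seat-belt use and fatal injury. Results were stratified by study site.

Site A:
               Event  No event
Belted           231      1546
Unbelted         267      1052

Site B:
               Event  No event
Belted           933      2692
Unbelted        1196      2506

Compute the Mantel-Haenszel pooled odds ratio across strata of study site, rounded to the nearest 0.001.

0.694

OR_MH = Σ(aᵢdᵢ/nᵢ) / Σ(bᵢcᵢ/nᵢ), where nᵢ is the stratum total.
Stratum 1 (Site A): n = 3096; a·d/n = 231·1052/3096 = 78.4922; b·c/n = 1546·267/3096 = 133.3275
Stratum 2 (Site B): n = 7327; a·d/n = 933·2506/7327 = 319.1071; b·c/n = 2692·1196/7327 = 439.4202
OR_MH = (78.4922 + 319.1071) / (133.3275 + 439.4202) = 397.5994 / 572.7477 = 0.69420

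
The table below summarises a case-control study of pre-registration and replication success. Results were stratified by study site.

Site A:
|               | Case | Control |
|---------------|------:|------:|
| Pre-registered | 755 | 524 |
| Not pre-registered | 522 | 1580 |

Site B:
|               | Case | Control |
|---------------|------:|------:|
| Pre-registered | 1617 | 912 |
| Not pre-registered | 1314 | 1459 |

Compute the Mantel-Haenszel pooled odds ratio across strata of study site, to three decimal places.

2.599

OR_MH = Σ(aᵢdᵢ/nᵢ) / Σ(bᵢcᵢ/nᵢ), where nᵢ is the stratum total.
Stratum 1 (Site A): n = 3381; a·d/n = 755·1580/3381 = 352.8246; b·c/n = 524·522/3381 = 80.9015
Stratum 2 (Site B): n = 5302; a·d/n = 1617·1459/5302 = 444.9647; b·c/n = 912·1314/5302 = 226.0219
OR_MH = (352.8246 + 444.9647) / (80.9015 + 226.0219) = 797.7893 / 306.9234 = 2.59931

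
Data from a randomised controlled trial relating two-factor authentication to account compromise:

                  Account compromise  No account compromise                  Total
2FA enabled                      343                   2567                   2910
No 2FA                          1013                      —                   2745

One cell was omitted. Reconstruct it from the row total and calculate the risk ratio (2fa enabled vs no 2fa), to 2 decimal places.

The missing cell is in the unexposed row: 2745 − 1013 = 1732.
So a = 343, b = 2567, c = 1013, d = 1732.
RR = [a/(a+b)] / [c/(c+d)] = (343/2910) / (1013/2745) = 0.11787/0.36903 = 0.31940

0.32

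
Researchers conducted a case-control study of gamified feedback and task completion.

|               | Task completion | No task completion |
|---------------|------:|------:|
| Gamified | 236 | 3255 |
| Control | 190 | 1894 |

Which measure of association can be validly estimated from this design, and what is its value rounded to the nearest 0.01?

0.72

Cells: a = 236, b = 3255, c = 190, d = 1894.
This is a case-control study: participants were sampled on outcome status, so risks in the source population cannot be estimated directly — relative risk is not valid here. The odds ratio is the appropriate measure.
OR = (a·d)/(b·c) = (236 × 1894) / (3255 × 190) = 446984 / 618450 = 0.72275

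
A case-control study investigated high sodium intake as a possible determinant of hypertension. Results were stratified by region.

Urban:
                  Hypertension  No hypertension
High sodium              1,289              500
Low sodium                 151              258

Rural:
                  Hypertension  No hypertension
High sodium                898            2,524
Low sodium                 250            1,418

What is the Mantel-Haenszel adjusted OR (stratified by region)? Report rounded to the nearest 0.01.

2.54

OR_MH = Σ(aᵢdᵢ/nᵢ) / Σ(bᵢcᵢ/nᵢ), where nᵢ is the stratum total.
Stratum 1 (Urban): n = 2198; a·d/n = 1289·258/2198 = 151.3021; b·c/n = 500·151/2198 = 34.3494
Stratum 2 (Rural): n = 5090; a·d/n = 898·1418/5090 = 250.1697; b·c/n = 2524·250/5090 = 123.9686
OR_MH = (151.3021 + 250.1697) / (34.3494 + 123.9686) = 401.4718 / 158.3180 = 2.53586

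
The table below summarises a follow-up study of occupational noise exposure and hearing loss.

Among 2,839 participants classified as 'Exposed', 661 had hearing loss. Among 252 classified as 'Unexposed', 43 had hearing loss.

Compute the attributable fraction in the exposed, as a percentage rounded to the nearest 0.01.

26.71

From the description: a = 661, b = 2178, c = 43, d = 209.
Risk in exposed = 661/2839 = 0.23283; risk in unexposed = 43/252 = 0.17063.
RR = 0.23283/0.17063 = 1.36448
AR% = (RR − 1)/RR × 100 = (1.36448 − 1)/1.36448 × 100 = 26.7122%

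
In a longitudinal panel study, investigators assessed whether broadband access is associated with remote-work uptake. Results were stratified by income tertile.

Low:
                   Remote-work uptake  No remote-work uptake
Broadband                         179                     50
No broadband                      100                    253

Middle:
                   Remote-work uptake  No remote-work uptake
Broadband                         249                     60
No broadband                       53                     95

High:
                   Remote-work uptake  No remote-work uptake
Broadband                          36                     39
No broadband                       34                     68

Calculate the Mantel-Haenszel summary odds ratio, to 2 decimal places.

OR_MH = Σ(aᵢdᵢ/nᵢ) / Σ(bᵢcᵢ/nᵢ), where nᵢ is the stratum total.
Stratum 1 (Low): n = 582; a·d/n = 179·253/582 = 77.8127; b·c/n = 50·100/582 = 8.5911
Stratum 2 (Middle): n = 457; a·d/n = 249·95/457 = 51.7615; b·c/n = 60·53/457 = 6.9584
Stratum 3 (High): n = 177; a·d/n = 36·68/177 = 13.8305; b·c/n = 39·34/177 = 7.4915
OR_MH = (77.8127 + 51.7615 + 13.8305) / (8.5911 + 6.9584 + 7.4915) = 143.4047 / 23.0410 = 6.22389

6.22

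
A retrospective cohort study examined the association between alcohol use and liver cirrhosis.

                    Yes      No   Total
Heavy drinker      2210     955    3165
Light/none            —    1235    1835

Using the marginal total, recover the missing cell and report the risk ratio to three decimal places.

2.136

The missing cell is in the unexposed row: 1835 − 1235 = 600.
So a = 2210, b = 955, c = 600, d = 1235.
RR = [a/(a+b)] / [c/(c+d)] = (2210/3165) / (600/1835) = 0.69826/0.32698 = 2.13552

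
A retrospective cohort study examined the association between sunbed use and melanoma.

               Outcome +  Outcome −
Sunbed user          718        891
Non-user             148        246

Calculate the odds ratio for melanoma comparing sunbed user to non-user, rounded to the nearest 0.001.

Cells: a = 718, b = 891, c = 148, d = 246.
OR = (a·d)/(b·c) = (718 × 246) / (891 × 148) = 176628 / 131868 = 1.33943
The odds of melanoma are about 1.34 times as high in the sunbed user group.

1.339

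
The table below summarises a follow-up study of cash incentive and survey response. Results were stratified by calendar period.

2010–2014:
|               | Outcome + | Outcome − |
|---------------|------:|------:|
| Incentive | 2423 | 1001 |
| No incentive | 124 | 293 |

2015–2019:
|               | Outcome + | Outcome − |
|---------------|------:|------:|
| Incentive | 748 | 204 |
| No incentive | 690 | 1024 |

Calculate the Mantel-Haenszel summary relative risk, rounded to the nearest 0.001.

RR_MH = Σ(aᵢ·n₀ᵢ/nᵢ) / Σ(cᵢ·n₁ᵢ/nᵢ), with n₁ᵢ = aᵢ+bᵢ (exposed), n₀ᵢ = cᵢ+dᵢ (unexposed), nᵢ = n₁ᵢ+n₀ᵢ.
Stratum 1 (2010–2014): n₁ = 3424, n₀ = 417, n = 3841; a·n₀/n = 2423·417/3841 = 263.0542; c·n₁/n = 124·3424/3841 = 110.5379
Stratum 2 (2015–2019): n₁ = 952, n₀ = 1714, n = 2666; a·n₀/n = 748·1714/2666 = 480.8972; c·n₁/n = 690·952/2666 = 246.3916
RR_MH = (263.0542 + 480.8972) / (110.5379 + 246.3916) = 743.9514 / 356.9295 = 2.08431

2.084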